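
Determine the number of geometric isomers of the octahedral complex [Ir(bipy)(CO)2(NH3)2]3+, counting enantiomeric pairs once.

3

In an octahedral complex each vertex has one trans partner and four cis neighbours.
Each bipy is bidentate and must span two cis positions.
Working through the distinct placements yields 3 geometric isomers: CO trans, NH3 cis; CO cis, NH3 cis (chiral); CO cis, NH3 trans.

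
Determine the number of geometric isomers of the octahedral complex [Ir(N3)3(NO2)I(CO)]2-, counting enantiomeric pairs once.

An octahedron has six vertices in three trans pairs; every non-trans pair is cis.
There are 4 geometric isomers: N3 mer (3 arrangements); N3 fac (chiral).

4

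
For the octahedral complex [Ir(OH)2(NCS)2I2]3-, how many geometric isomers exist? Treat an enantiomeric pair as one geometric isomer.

In an octahedral complex each vertex has one trans partner and four cis neighbours.
Systematic placement gives 5 geometric isomers: OH trans, NCS trans, I trans; OH cis, NCS cis, I trans; OH trans, NCS cis, I cis; OH cis, NCS cis, I cis (chiral); OH cis, NCS trans, I cis.

5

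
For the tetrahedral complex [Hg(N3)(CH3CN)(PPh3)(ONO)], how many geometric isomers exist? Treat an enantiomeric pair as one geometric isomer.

Only one geometric arrangement is possible; it has no improper symmetry element, so it exists as a pair of enantiomers (2 stereoisomers).

1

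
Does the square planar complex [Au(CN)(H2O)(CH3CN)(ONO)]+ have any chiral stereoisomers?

A square has two trans pairs of vertices; adjacent vertices are cis.
Working through the distinct placements yields 3 geometric isomers: (CH3CN/H2O trans, CN/ONO trans); (CH3CN/ONO trans, CN/H2O trans); (CH3CN/CN trans, H2O/ONO trans).
Each arrangement has an internal mirror plane or centre of symmetry, so none is chiral.

no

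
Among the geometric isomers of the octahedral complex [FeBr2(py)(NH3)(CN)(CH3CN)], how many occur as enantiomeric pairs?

6

An octahedron has six vertices in three trans pairs; every non-trans pair is cis.
Systematic enumeration (placing each ligand type in turn and discarding arrangements equivalent by rotation or reflection) gives 9 geometric isomers.
Of these, 6 lack any improper symmetry element and so occur as enantiomeric pairs, giving 9 + 6 = 15 stereoisomers in total.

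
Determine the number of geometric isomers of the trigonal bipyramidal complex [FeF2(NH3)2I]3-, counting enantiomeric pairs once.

5

A trigonal bipyramid has two axial and three equatorial sites, which are chemically inequivalent.
Systematic enumeration (placing each ligand type in turn and discarding arrangements equivalent by rotation or reflection) gives 5 geometric isomers.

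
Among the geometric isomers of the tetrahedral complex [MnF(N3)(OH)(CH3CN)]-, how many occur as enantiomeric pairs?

In a tetrahedral complex all four positions are equivalent and every pair of ligands is adjacent — there is no cis/trans distinction.
Only one geometric arrangement is possible; it has no improper symmetry element, so it exists as a pair of enantiomers (2 stereoisomers).

1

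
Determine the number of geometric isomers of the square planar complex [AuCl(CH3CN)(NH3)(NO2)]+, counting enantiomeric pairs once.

Systematic placement gives 3 geometric isomers: (CH3CN/NH3 trans, Cl/NO2 trans); (CH3CN/NO2 trans, Cl/NH3 trans); (CH3CN/Cl trans, NH3/NO2 trans).

3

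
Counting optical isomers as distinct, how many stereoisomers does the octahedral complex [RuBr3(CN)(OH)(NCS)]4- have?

5

In an octahedral complex each vertex has one trans partner and four cis neighbours.
There are 4 geometric isomers: Br mer (3 arrangements); Br fac (chiral).
One of these lacks any improper symmetry element and so occurs as an enantiomeric pair, giving 4 + 1 = 5 stereoisomers in total.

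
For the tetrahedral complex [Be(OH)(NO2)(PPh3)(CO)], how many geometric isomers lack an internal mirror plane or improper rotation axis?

1

In a tetrahedral complex all four positions are equivalent and every pair of ligands is adjacent — there is no cis/trans distinction.
Only one geometric arrangement is possible; it has no improper symmetry element, so it exists as a pair of enantiomers (2 stereoisomers).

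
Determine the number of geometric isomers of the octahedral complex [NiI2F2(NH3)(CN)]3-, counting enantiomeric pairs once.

An octahedron has six vertices in three trans pairs; every non-trans pair is cis.
Systematic placement gives 6 geometric isomers: I cis, F cis (3 arrangements, 2 chiral); I trans, F cis; I cis, F trans; I trans, F trans.

6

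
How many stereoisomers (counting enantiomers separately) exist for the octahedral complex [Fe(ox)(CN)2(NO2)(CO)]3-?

In an octahedral complex each vertex has one trans partner and four cis neighbours.
Each ox is bidentate and must span two cis positions.
Systematic placement gives 4 geometric isomers: CN trans; CN cis (3 arrangements, 2 chiral).
Of these, 2 lack any improper symmetry element and so occur as enantiomeric pairs, giving 4 + 2 = 6 stereoisomers in total.

6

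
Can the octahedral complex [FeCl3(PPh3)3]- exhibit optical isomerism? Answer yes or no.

no

An octahedron has six vertices in three trans pairs; every non-trans pair is cis.
Systematic placement gives 2 geometric isomers: Cl mer; Cl fac.
Each arrangement has an internal mirror plane or centre of symmetry, so none is chiral.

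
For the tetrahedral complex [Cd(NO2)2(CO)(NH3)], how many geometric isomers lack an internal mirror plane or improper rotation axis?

In a tetrahedral complex all four positions are equivalent and every pair of ligands is adjacent — there is no cis/trans distinction.
Only one geometric arrangement is possible.

0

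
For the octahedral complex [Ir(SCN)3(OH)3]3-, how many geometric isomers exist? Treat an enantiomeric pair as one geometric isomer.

2

The six octahedral sites form three mutually perpendicular trans pairs.
Systematic placement gives 2 geometric isomers: SCN mer; SCN fac.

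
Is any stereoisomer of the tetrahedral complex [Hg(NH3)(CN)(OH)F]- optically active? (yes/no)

yes

In a tetrahedral complex all four positions are equivalent and every pair of ligands is adjacent — there is no cis/trans distinction.
Only one geometric arrangement is possible; it has no improper symmetry element, so it exists as a pair of enantiomers (2 stereoisomers).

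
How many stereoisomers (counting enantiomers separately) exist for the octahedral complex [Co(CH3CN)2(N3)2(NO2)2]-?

An octahedron has six vertices in three trans pairs; every non-trans pair is cis.
The distinct arrangements are (5 in all): CH3CN trans, N3 trans, NO2 trans; CH3CN trans, N3 cis, NO2 cis; CH3CN cis, N3 cis, NO2 trans; CH3CN cis, N3 cis, NO2 cis (chiral); CH3CN cis, N3 trans, NO2 cis.
One of these lacks any improper symmetry element and so occurs as an enantiomeric pair, giving 5 + 1 = 6 stereoisomers in total.

6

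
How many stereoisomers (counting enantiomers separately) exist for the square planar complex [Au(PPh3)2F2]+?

2

In a square planar complex each vertex has one trans partner and two cis neighbours.
Systematic placement gives 2 geometric isomers: PPh3 cis; PPh3 trans.
Each arrangement has an internal mirror plane or centre of symmetry, so none is chiral.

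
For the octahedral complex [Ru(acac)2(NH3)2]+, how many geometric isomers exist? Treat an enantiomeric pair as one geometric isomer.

Each acac is bidentate and must span two cis positions.
Working through the distinct placements yields 2 geometric isomers: NH3 trans; NH3 cis (chiral).

2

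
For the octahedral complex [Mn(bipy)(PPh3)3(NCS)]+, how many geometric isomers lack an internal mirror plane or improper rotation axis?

An octahedron has six vertices in three trans pairs; every non-trans pair is cis.
Each bipy is bidentate and must span two cis positions.
Working through the distinct placements yields 2 geometric isomers: PPh3 fac; PPh3 mer.
Each arrangement has an internal mirror plane or centre of symmetry, so none is chiral.

0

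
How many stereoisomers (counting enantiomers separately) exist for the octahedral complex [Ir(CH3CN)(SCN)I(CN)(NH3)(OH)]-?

30

In an octahedral complex each vertex has one trans partner and four cis neighbours.
Systematic enumeration (placing each ligand type in turn and discarding arrangements equivalent by rotation or reflection) gives 15 geometric isomers.
Of these, 15 lack any improper symmetry element and so occur as enantiomeric pairs, giving 15 + 15 = 30 stereoisomers in total.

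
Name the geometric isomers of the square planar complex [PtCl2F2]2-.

cis and trans

There are 2 geometric isomers: Cl cis; Cl trans.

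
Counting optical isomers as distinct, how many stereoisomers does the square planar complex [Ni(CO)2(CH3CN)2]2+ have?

2

The distinct arrangements are (2 in all): CO cis; CO trans.
Each arrangement has an internal mirror plane or centre of symmetry, so none is chiral.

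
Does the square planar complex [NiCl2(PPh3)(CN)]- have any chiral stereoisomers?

no

In a square planar complex each vertex has one trans partner and two cis neighbours.
Working through the distinct placements yields 2 geometric isomers: Cl cis; Cl trans.
Each arrangement has an internal mirror plane or centre of symmetry, so none is chiral.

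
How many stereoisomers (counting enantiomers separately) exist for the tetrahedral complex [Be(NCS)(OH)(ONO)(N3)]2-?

2

In a tetrahedral complex all four positions are equivalent and every pair of ligands is adjacent — there is no cis/trans distinction.
Only one geometric arrangement is possible; it has no improper symmetry element, so it exists as a pair of enantiomers (2 stereoisomers).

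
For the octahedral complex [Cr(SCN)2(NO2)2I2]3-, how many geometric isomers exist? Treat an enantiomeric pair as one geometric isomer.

5

The six octahedral sites form three mutually perpendicular trans pairs.
The distinct arrangements are (5 in all): SCN trans, NO2 trans, I trans; SCN cis, NO2 cis, I trans; SCN trans, NO2 cis, I cis; SCN cis, NO2 cis, I cis (chiral); SCN cis, NO2 trans, I cis.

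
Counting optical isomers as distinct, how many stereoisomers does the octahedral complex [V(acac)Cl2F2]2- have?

4

Each acac is bidentate and must span two cis positions.
Systematic placement gives 3 geometric isomers: Cl trans, F cis; Cl cis, F cis (chiral); Cl cis, F trans.
One of these lacks any improper symmetry element and so occurs as an enantiomeric pair, giving 3 + 1 = 4 stereoisomers in total.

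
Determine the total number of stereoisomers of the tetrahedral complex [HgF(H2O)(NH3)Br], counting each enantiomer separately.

All four vertices of a tetrahedron are equivalent and mutually adjacent, so cis/trans isomerism cannot arise.
Only one geometric arrangement is possible; it has no improper symmetry element, so it exists as a pair of enantiomers (2 stereoisomers).

2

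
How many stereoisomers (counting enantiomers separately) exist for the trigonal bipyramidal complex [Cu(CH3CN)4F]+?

2

In a trigonal bipyramid the two axial positions differ from the three equatorial ones.
The distinct arrangements are (2 in all): F equatorial; F axial.
Each arrangement has an internal mirror plane or centre of symmetry, so none is chiral.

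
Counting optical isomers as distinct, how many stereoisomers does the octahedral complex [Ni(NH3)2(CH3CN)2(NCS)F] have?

8

Working through the distinct placements yields 6 geometric isomers: NH3 trans, CH3CN trans; NH3 cis, CH3CN trans; NH3 trans, CH3CN cis; NH3 cis, CH3CN cis (3 arrangements, 2 chiral).
Of these, 2 lack any improper symmetry element and so occur as enantiomeric pairs, giving 6 + 2 = 8 stereoisomers in total.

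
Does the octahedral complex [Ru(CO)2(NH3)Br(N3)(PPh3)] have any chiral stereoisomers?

yes

Placing the ligands in turn and identifying arrangements related by rotation or reflection leaves 9 distinct geometric isomers.
Of these, 6 lack any improper symmetry element and so occur as enantiomeric pairs, giving 9 + 6 = 15 stereoisomers in total.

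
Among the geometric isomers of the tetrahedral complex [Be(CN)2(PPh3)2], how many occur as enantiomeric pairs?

0

In a tetrahedral complex all four positions are equivalent and every pair of ligands is adjacent — there is no cis/trans distinction.
Only one geometric arrangement is possible.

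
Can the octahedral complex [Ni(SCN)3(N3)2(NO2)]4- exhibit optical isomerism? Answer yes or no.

no

Working through the distinct placements yields 3 geometric isomers: SCN mer, N3 trans; SCN mer, N3 cis; SCN fac, N3 cis.
Each arrangement has an internal mirror plane or centre of symmetry, so none is chiral.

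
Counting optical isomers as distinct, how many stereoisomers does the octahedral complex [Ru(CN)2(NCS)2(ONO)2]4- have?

6

An octahedron has six vertices in three trans pairs; every non-trans pair is cis.
Working through the distinct placements yields 5 geometric isomers: CN trans, NCS trans, ONO trans; CN trans, NCS cis, ONO cis; CN cis, NCS cis, ONO trans; CN cis, NCS cis, ONO cis (chiral); CN cis, NCS trans, ONO cis.
One of these lacks any improper symmetry element and so occurs as an enantiomeric pair, giving 5 + 1 = 6 stereoisomers in total.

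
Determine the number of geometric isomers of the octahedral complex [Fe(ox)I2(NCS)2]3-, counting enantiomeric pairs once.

3

The six octahedral sites form three mutually perpendicular trans pairs.
Each ox is bidentate and must span two cis positions.
The distinct arrangements are (3 in all): I trans, NCS cis; I cis, NCS cis (chiral); I cis, NCS trans.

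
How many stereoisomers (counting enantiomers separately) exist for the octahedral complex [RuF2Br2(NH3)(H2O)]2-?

An octahedron has six vertices in three trans pairs; every non-trans pair is cis.
The distinct arrangements are (6 in all): F trans, Br trans; F cis, Br trans; F cis, Br cis (3 arrangements, 2 chiral); F trans, Br cis.
Of these, 2 lack any improper symmetry element and so occur as enantiomeric pairs, giving 6 + 2 = 8 stereoisomers in total.

8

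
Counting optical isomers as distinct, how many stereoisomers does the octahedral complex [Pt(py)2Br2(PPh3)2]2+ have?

6

In an octahedral complex each vertex has one trans partner and four cis neighbours.
Working through the distinct placements yields 5 geometric isomers: py trans, Br trans, PPh3 trans; py cis, Br trans, PPh3 cis; py trans, Br cis, PPh3 cis; py cis, Br cis, PPh3 cis (chiral); py cis, Br cis, PPh3 trans.
One of these lacks any improper symmetry element and so occurs as an enantiomeric pair, giving 5 + 1 = 6 stereoisomers in total.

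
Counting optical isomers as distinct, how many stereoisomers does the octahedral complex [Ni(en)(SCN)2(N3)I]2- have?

An octahedron has six vertices in three trans pairs; every non-trans pair is cis.
Each en is bidentate and must span two cis positions.
The distinct arrangements are (4 in all): SCN cis (3 arrangements, 2 chiral); SCN trans.
Of these, 2 lack any improper symmetry element and so occur as enantiomeric pairs, giving 4 + 2 = 6 stereoisomers in total.

6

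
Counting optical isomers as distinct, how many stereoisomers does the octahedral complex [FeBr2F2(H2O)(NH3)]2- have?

8

In an octahedral complex each vertex has one trans partner and four cis neighbours.
There are 6 geometric isomers: Br trans, F trans; Br trans, F cis; Br cis, F cis (3 arrangements, 2 chiral); Br cis, F trans.
Of these, 2 lack any improper symmetry element and so occur as enantiomeric pairs, giving 6 + 2 = 8 stereoisomers in total.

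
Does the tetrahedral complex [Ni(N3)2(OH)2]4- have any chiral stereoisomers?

In a tetrahedral complex all four positions are equivalent and every pair of ligands is adjacent — there is no cis/trans distinction.
Only one geometric arrangement is possible.

no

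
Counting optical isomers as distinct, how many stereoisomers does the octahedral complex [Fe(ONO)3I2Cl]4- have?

3

There are 3 geometric isomers: ONO mer, I cis; ONO mer, I trans; ONO fac, I cis.
Each arrangement has an internal mirror plane or centre of symmetry, so none is chiral.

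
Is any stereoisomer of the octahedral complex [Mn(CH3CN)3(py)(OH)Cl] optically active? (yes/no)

yes

There are 4 geometric isomers: CH3CN mer (3 arrangements); CH3CN fac (chiral).
One of these lacks any improper symmetry element and so occurs as an enantiomeric pair, giving 4 + 1 = 5 stereoisomers in total.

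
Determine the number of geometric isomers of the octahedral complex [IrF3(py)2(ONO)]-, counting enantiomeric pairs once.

The six octahedral sites form three mutually perpendicular trans pairs.
There are 3 geometric isomers: F mer, py trans; F mer, py cis; F fac, py cis.

3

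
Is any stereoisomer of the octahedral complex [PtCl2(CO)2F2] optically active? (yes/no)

There are 5 geometric isomers: Cl trans, CO trans, F trans; Cl cis, CO trans, F cis; Cl cis, CO cis, F trans; Cl cis, CO cis, F cis (chiral); Cl trans, CO cis, F cis.
One of these lacks any improper symmetry element and so occurs as an enantiomeric pair, giving 5 + 1 = 6 stereoisomers in total.

yes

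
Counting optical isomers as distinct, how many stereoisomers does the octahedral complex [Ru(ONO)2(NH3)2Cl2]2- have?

6

There are 5 geometric isomers: ONO trans, NH3 trans, Cl trans; ONO cis, NH3 cis, Cl trans; ONO trans, NH3 cis, Cl cis; ONO cis, NH3 cis, Cl cis (chiral); ONO cis, NH3 trans, Cl cis.
One of these lacks any improper symmetry element and so occurs as an enantiomeric pair, giving 5 + 1 = 6 stereoisomers in total.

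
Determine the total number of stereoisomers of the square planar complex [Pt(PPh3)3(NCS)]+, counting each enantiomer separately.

1

In a square planar complex each vertex has one trans partner and two cis neighbours.
Only one geometric arrangement is possible.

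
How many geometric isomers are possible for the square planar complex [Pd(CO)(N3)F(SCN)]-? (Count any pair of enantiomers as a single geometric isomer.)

3

A square has two trans pairs of vertices; adjacent vertices are cis.
The distinct arrangements are (3 in all): (CO/N3 trans, F/SCN trans); (CO/SCN trans, F/N3 trans); (CO/F trans, N3/SCN trans).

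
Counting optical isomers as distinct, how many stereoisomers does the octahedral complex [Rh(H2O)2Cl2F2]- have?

The six octahedral sites form three mutually perpendicular trans pairs.
There are 5 geometric isomers: H2O trans, Cl trans, F trans; H2O cis, Cl trans, F cis; H2O trans, Cl cis, F cis; H2O cis, Cl cis, F cis (chiral); H2O cis, Cl cis, F trans.
One of these lacks any improper symmetry element and so occurs as an enantiomeric pair, giving 5 + 1 = 6 stereoisomers in total.

6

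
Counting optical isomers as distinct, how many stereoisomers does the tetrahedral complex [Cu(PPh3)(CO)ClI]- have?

2

All four vertices of a tetrahedron are equivalent and mutually adjacent, so cis/trans isomerism cannot arise.
Only one geometric arrangement is possible; it has no improper symmetry element, so it exists as a pair of enantiomers (2 stereoisomers).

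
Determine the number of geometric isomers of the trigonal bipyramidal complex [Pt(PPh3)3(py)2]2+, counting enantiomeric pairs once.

3

A trigonal bipyramid has two axial and three equatorial sites, which are chemically inequivalent.
Working through the distinct placements yields 3 geometric isomers: py both equatorial; py one axial, one equatorial; py both axial.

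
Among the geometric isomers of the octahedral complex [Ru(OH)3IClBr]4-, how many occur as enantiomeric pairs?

There are 4 geometric isomers: OH mer (3 arrangements); OH fac (chiral).
One of these lacks any improper symmetry element and so occurs as an enantiomeric pair, giving 4 + 1 = 5 stereoisomers in total.

1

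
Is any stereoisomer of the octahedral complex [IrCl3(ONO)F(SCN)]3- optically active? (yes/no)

The six octahedral sites form three mutually perpendicular trans pairs.
Systematic placement gives 4 geometric isomers: Cl mer (3 arrangements); Cl fac (chiral).
One of these lacks any improper symmetry element and so occurs as an enantiomeric pair, giving 4 + 1 = 5 stereoisomers in total.

yes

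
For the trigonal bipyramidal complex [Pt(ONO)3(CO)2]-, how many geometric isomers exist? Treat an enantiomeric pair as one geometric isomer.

Systematic placement gives 3 geometric isomers: CO both axial; CO one axial, one equatorial; CO both equatorial.

3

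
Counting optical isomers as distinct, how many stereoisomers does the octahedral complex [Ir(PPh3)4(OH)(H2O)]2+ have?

There are 2 geometric isomers: OH and H2O mutually trans; OH and H2O mutually cis.
Each arrangement has an internal mirror plane or centre of symmetry, so none is chiral.

2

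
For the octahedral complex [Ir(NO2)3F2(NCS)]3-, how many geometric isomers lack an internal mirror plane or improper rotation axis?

An octahedron has six vertices in three trans pairs; every non-trans pair is cis.
There are 3 geometric isomers: NO2 mer, F trans; NO2 mer, F cis; NO2 fac, F cis.
Each arrangement has an internal mirror plane or centre of symmetry, so none is chiral.

0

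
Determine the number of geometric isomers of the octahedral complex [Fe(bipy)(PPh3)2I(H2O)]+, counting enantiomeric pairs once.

4

An octahedron has six vertices in three trans pairs; every non-trans pair is cis.
Each bipy is bidentate and must span two cis positions.
Systematic placement gives 4 geometric isomers: PPh3 cis (3 arrangements, 2 chiral); PPh3 trans.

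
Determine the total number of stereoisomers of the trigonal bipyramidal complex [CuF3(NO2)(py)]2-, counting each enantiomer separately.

4

There are 4 geometric isomers: NO2 equatorial, py equatorial; NO2 axial, py equatorial; NO2 equatorial, py axial; NO2 axial, py axial.
Each arrangement has an internal mirror plane or centre of symmetry, so none is chiral.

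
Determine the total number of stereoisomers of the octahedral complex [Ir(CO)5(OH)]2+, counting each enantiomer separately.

Only one geometric arrangement is possible.

1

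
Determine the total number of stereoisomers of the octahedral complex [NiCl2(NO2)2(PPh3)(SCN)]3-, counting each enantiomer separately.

8

Working through the distinct placements yields 6 geometric isomers: Cl trans, NO2 trans; Cl trans, NO2 cis; Cl cis, NO2 cis (3 arrangements, 2 chiral); Cl cis, NO2 trans.
Of these, 2 lack any improper symmetry element and so occur as enantiomeric pairs, giving 6 + 2 = 8 stereoisomers in total.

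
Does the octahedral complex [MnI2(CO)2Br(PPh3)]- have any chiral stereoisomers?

yes

The six octahedral sites form three mutually perpendicular trans pairs.
Working through the distinct placements yields 6 geometric isomers: I cis, CO cis (3 arrangements, 2 chiral); I trans, CO cis; I cis, CO trans; I trans, CO trans.
Of these, 2 lack any improper symmetry element and so occur as enantiomeric pairs, giving 6 + 2 = 8 stereoisomers in total.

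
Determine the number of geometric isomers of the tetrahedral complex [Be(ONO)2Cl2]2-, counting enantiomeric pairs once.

1

All four vertices of a tetrahedron are equivalent and mutually adjacent, so cis/trans isomerism cannot arise.
Only one geometric arrangement is possible.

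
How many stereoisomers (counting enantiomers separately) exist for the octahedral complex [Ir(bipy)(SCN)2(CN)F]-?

In an octahedral complex each vertex has one trans partner and four cis neighbours.
Each bipy is bidentate and must span two cis positions.
The distinct arrangements are (4 in all): SCN cis (3 arrangements, 2 chiral); SCN trans.
Of these, 2 lack any improper symmetry element and so occur as enantiomeric pairs, giving 4 + 2 = 6 stereoisomers in total.

6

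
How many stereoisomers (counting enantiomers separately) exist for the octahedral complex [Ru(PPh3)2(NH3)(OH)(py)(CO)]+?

15

Exhaustive case analysis gives 9 geometric isomers.
Of these, 6 lack any improper symmetry element and so occur as enantiomeric pairs, giving 9 + 6 = 15 stereoisomers in total.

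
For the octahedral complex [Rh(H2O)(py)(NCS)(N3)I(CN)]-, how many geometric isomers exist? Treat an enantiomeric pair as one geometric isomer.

The six octahedral sites form three mutually perpendicular trans pairs.
Placing the ligands in turn and identifying arrangements related by rotation or reflection leaves 15 distinct geometric isomers.

15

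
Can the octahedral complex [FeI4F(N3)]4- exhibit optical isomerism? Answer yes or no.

no

An octahedron has six vertices in three trans pairs; every non-trans pair is cis.
Systematic placement gives 2 geometric isomers: F and N3 mutually cis; F and N3 mutually trans.
Each arrangement has an internal mirror plane or centre of symmetry, so none is chiral.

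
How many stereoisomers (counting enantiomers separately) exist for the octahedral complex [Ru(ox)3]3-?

An octahedron has six vertices in three trans pairs; every non-trans pair is cis.
Each ox is bidentate and must span two cis positions.
Only one geometric arrangement is possible; it has no improper symmetry element, so it exists as a pair of enantiomers (2 stereoisomers).

2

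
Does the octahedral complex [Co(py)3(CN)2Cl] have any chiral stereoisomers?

The six octahedral sites form three mutually perpendicular trans pairs.
Working through the distinct placements yields 3 geometric isomers: py mer, CN trans; py mer, CN cis; py fac, CN cis.
Each arrangement has an internal mirror plane or centre of symmetry, so none is chiral.

no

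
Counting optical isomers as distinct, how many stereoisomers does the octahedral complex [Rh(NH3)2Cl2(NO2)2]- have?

6

In an octahedral complex each vertex has one trans partner and four cis neighbours.
The distinct arrangements are (5 in all): NH3 trans, Cl trans, NO2 trans; NH3 cis, Cl trans, NO2 cis; NH3 cis, Cl cis, NO2 trans; NH3 cis, Cl cis, NO2 cis (chiral); NH3 trans, Cl cis, NO2 cis.
One of these lacks any improper symmetry element and so occurs as an enantiomeric pair, giving 5 + 1 = 6 stereoisomers in total.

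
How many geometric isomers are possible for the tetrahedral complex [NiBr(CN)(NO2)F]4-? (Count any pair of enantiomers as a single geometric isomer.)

Only one geometric arrangement is possible; it has no improper symmetry element, so it exists as a pair of enantiomers (2 stereoisomers).

1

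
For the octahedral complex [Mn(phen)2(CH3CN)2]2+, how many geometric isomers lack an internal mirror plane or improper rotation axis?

1

An octahedron has six vertices in three trans pairs; every non-trans pair is cis.
Each phen is bidentate and must span two cis positions.
There are 2 geometric isomers: CH3CN trans; CH3CN cis (chiral).
One of these lacks any improper symmetry element and so occurs as an enantiomeric pair, giving 2 + 1 = 3 stereoisomers in total.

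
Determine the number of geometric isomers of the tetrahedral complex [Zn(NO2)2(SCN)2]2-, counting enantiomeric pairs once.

1

Only one geometric arrangement is possible.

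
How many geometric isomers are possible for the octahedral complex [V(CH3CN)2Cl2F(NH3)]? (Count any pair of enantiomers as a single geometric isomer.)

6

An octahedron has six vertices in three trans pairs; every non-trans pair is cis.
Working through the distinct placements yields 6 geometric isomers: CH3CN trans, Cl trans; CH3CN trans, Cl cis; CH3CN cis, Cl cis (3 arrangements, 2 chiral); CH3CN cis, Cl trans.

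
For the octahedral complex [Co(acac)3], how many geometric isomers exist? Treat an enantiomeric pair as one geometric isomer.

1

An octahedron has six vertices in three trans pairs; every non-trans pair is cis.
Each acac is bidentate and must span two cis positions.
Only one geometric arrangement is possible; it has no improper symmetry element, so it exists as a pair of enantiomers (2 stereoisomers).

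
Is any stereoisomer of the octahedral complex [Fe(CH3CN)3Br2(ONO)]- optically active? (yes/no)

no

The six octahedral sites form three mutually perpendicular trans pairs.
There are 3 geometric isomers: CH3CN mer, Br trans; CH3CN fac, Br cis; CH3CN mer, Br cis.
Each arrangement has an internal mirror plane or centre of symmetry, so none is chiral.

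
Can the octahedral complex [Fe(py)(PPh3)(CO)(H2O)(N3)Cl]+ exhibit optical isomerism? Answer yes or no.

Placing the ligands in turn and identifying arrangements related by rotation or reflection leaves 15 distinct geometric isomers.
Of these, 15 lack any improper symmetry element and so occur as enantiomeric pairs, giving 15 + 15 = 30 stereoisomers in total.

yes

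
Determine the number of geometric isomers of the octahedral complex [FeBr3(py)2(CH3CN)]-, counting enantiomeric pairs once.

3

Working through the distinct placements yields 3 geometric isomers: Br mer, py trans; Br mer, py cis; Br fac, py cis.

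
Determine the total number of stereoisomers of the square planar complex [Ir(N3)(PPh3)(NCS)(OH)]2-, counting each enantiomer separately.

In a square planar complex each vertex has one trans partner and two cis neighbours.
There are 3 geometric isomers: (N3/OH trans, NCS/PPh3 trans); (N3/PPh3 trans, NCS/OH trans); (N3/NCS trans, OH/PPh3 trans).
Each arrangement has an internal mirror plane or centre of symmetry, so none is chiral.

3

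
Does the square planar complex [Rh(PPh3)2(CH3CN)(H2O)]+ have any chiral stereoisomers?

In a square planar complex each vertex has one trans partner and two cis neighbours.
Systematic placement gives 2 geometric isomers: PPh3 cis; PPh3 trans.
Each arrangement has an internal mirror plane or centre of symmetry, so none is chiral.

no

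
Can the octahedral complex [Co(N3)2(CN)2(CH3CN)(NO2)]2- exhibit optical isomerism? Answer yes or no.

An octahedron has six vertices in three trans pairs; every non-trans pair is cis.
The distinct arrangements are (6 in all): N3 cis, CN cis (3 arrangements, 2 chiral); N3 trans, CN cis; N3 cis, CN trans; N3 trans, CN trans.
Of these, 2 lack any improper symmetry element and so occur as enantiomeric pairs, giving 6 + 2 = 8 stereoisomers in total.

yes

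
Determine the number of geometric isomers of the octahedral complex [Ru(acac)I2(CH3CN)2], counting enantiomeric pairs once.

3

An octahedron has six vertices in three trans pairs; every non-trans pair is cis.
Each acac is bidentate and must span two cis positions.
Working through the distinct placements yields 3 geometric isomers: I cis, CH3CN trans; I cis, CH3CN cis (chiral); I trans, CH3CN cis.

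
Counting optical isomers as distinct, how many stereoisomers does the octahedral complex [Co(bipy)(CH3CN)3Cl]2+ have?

Each bipy is bidentate and must span two cis positions.
There are 2 geometric isomers: CH3CN mer; CH3CN fac.
Each arrangement has an internal mirror plane or centre of symmetry, so none is chiral.

2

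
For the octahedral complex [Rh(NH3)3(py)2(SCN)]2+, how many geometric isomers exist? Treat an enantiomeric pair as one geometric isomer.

An octahedron has six vertices in three trans pairs; every non-trans pair is cis.
The distinct arrangements are (3 in all): NH3 mer, py trans; NH3 mer, py cis; NH3 fac, py cis.

3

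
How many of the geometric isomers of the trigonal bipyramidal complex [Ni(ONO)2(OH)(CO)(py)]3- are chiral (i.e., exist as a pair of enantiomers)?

Systematic enumeration (placing each ligand type in turn and discarding arrangements equivalent by rotation or reflection) gives 7 geometric isomers.
Of these, 3 lack any improper symmetry element and so occur as enantiomeric pairs, giving 7 + 3 = 10 stereoisomers in total.

3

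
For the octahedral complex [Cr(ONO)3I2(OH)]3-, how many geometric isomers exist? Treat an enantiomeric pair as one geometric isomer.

Working through the distinct placements yields 3 geometric isomers: ONO mer, I trans; ONO mer, I cis; ONO fac, I cis.

3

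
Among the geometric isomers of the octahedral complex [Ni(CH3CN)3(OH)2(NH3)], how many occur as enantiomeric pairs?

There are 3 geometric isomers: CH3CN mer, OH trans; CH3CN mer, OH cis; CH3CN fac, OH cis.
Each arrangement has an internal mirror plane or centre of symmetry, so none is chiral.

0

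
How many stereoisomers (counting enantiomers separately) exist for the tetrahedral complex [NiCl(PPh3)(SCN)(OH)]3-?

In a tetrahedral complex all four positions are equivalent and every pair of ligands is adjacent — there is no cis/trans distinction.
Only one geometric arrangement is possible; it has no improper symmetry element, so it exists as a pair of enantiomers (2 stereoisomers).

2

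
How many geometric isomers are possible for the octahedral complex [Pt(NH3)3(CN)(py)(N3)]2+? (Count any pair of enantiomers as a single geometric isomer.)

4

Systematic placement gives 4 geometric isomers: NH3 mer (3 arrangements); NH3 fac (chiral).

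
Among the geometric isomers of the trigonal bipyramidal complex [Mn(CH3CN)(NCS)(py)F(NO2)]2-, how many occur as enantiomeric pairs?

10

A trigonal bipyramid has two axial and three equatorial sites, which are chemically inequivalent.
Exhaustive case analysis gives 10 geometric isomers.
Of these, 10 lack any improper symmetry element and so occur as enantiomeric pairs, giving 10 + 10 = 20 stereoisomers in total.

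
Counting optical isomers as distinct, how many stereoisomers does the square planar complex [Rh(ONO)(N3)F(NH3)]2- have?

A square has two trans pairs of vertices; adjacent vertices are cis.
The distinct arrangements are (3 in all): (F/NH3 trans, N3/ONO trans); (F/ONO trans, N3/NH3 trans); (F/N3 trans, NH3/ONO trans).
Each arrangement has an internal mirror plane or centre of symmetry, so none is chiral.

3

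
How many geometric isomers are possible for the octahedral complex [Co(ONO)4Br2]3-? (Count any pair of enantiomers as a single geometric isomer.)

An octahedron has six vertices in three trans pairs; every non-trans pair is cis.
The distinct arrangements are (2 in all): Br trans; Br cis.

2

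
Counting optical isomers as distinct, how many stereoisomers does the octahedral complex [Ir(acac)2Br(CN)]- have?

3

The six octahedral sites form three mutually perpendicular trans pairs.
Each acac is bidentate and must span two cis positions.
Systematic placement gives 2 geometric isomers: Br and CN mutually trans; Br and CN mutually cis (chiral).
One of these lacks any improper symmetry element and so occurs as an enantiomeric pair, giving 2 + 1 = 3 stereoisomers in total.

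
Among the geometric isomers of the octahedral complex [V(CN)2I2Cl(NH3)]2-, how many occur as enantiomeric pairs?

2

In an octahedral complex each vertex has one trans partner and four cis neighbours.
The distinct arrangements are (6 in all): CN trans, I cis; CN trans, I trans; CN cis, I cis (3 arrangements, 2 chiral); CN cis, I trans.
Of these, 2 lack any improper symmetry element and so occur as enantiomeric pairs, giving 6 + 2 = 8 stereoisomers in total.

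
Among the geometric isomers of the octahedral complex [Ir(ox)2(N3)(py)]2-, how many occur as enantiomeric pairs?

The six octahedral sites form three mutually perpendicular trans pairs.
Each ox is bidentate and must span two cis positions.
The distinct arrangements are (2 in all): N3 and py mutually cis (chiral); N3 and py mutually trans.
One of these lacks any improper symmetry element and so occurs as an enantiomeric pair, giving 2 + 1 = 3 stereoisomers in total.

1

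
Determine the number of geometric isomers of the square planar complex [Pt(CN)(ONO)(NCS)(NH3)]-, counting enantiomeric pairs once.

3

In a square planar complex each vertex has one trans partner and two cis neighbours.
There are 3 geometric isomers: (CN/NH3 trans, NCS/ONO trans); (CN/ONO trans, NCS/NH3 trans); (CN/NCS trans, NH3/ONO trans).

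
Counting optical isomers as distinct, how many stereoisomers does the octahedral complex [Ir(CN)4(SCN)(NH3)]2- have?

The six octahedral sites form three mutually perpendicular trans pairs.
Systematic placement gives 2 geometric isomers: SCN and NH3 mutually trans; SCN and NH3 mutually cis.
Each arrangement has an internal mirror plane or centre of symmetry, so none is chiral.

2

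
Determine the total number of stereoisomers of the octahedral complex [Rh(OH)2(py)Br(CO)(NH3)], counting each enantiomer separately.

Placing the ligands in turn and identifying arrangements related by rotation or reflection leaves 9 distinct geometric isomers.
Of these, 6 lack any improper symmetry element and so occur as enantiomeric pairs, giving 9 + 6 = 15 stereoisomers in total.

15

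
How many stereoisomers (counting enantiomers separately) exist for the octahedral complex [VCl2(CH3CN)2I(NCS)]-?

Systematic placement gives 6 geometric isomers: Cl trans, CH3CN trans; Cl cis, CH3CN trans; Cl cis, CH3CN cis (3 arrangements, 2 chiral); Cl trans, CH3CN cis.
Of these, 2 lack any improper symmetry element and so occur as enantiomeric pairs, giving 6 + 2 = 8 stereoisomers in total.

8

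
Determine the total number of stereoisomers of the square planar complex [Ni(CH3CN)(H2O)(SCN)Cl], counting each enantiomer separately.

Working through the distinct placements yields 3 geometric isomers: (CH3CN/H2O trans, Cl/SCN trans); (CH3CN/SCN trans, Cl/H2O trans); (CH3CN/Cl trans, H2O/SCN trans).
Each arrangement has an internal mirror plane or centre of symmetry, so none is chiral.

3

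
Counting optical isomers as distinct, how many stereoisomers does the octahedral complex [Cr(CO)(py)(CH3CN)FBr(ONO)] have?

30

Exhaustive case analysis gives 15 geometric isomers.
Of these, 15 lack any improper symmetry element and so occur as enantiomeric pairs, giving 15 + 15 = 30 stereoisomers in total.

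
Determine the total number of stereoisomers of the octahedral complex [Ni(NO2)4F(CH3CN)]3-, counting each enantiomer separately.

There are 2 geometric isomers: F and CH3CN mutually trans; F and CH3CN mutually cis.
Each arrangement has an internal mirror plane or centre of symmetry, so none is chiral.

2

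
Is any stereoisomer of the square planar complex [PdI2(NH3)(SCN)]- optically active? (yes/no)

A square has two trans pairs of vertices; adjacent vertices are cis.
There are 2 geometric isomers: I cis; I trans.
Each arrangement has an internal mirror plane or centre of symmetry, so none is chiral.

no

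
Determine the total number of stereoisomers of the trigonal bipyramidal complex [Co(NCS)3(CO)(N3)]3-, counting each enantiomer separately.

4

A trigonal bipyramid has two axial and three equatorial sites, which are chemically inequivalent.
The distinct arrangements are (4 in all): CO axial, N3 axial; CO axial, N3 equatorial; CO equatorial, N3 axial; CO equatorial, N3 equatorial.
Each arrangement has an internal mirror plane or centre of symmetry, so none is chiral.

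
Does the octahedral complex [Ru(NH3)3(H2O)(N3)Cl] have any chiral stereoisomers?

yes

An octahedron has six vertices in three trans pairs; every non-trans pair is cis.
Systematic placement gives 4 geometric isomers: NH3 mer (3 arrangements); NH3 fac (chiral).
One of these lacks any improper symmetry element and so occurs as an enantiomeric pair, giving 4 + 1 = 5 stereoisomers in total.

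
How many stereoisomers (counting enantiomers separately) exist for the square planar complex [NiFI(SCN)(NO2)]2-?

A square has two trans pairs of vertices; adjacent vertices are cis.
There are 3 geometric isomers: (F/NO2 trans, I/SCN trans); (F/SCN trans, I/NO2 trans); (F/I trans, NO2/SCN trans).
Each arrangement has an internal mirror plane or centre of symmetry, so none is chiral.

3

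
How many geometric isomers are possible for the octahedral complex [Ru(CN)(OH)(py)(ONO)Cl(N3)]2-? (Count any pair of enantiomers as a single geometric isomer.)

The six octahedral sites form three mutually perpendicular trans pairs.
Placing the ligands in turn and identifying arrangements related by rotation or reflection leaves 15 distinct geometric isomers.

15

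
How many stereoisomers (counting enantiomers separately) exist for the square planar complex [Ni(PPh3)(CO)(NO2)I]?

3

Systematic placement gives 3 geometric isomers: (CO/NO2 trans, I/PPh3 trans); (CO/PPh3 trans, I/NO2 trans); (CO/I trans, NO2/PPh3 trans).
Each arrangement has an internal mirror plane or centre of symmetry, so none is chiral.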